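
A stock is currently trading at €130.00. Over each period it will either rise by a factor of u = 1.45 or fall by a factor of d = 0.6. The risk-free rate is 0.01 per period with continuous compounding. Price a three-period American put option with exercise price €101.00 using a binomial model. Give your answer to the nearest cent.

Risk-neutral probability p = (e^0.01 − 0.6)/(1.45 − 0.6) = 0.4101/0.8500 = 0.4824
Terminal stock prices: S_uuu = 396.3, S_uud = 164, S_udd = 67.86, S_ddd = 28.08
Terminal payoffs (K − S): max(-295.3, 0) = 0, max(-62.99, 0) = 0, max(33.14, 0) = 33.14, max(72.92, 0) = 72.92
Node uu (S = 273.3): continuation = e^(−0.01)·[0.4824·0.0000 + 0.5176·0.0000] = 0.0000; exercise value = 0.0000 ≤ continuation, so V_uu = 0.0000
Node ud (S = 113.1): continuation = e^(−0.01)·[0.4824·0.0000 + 0.5176·33.1400] = 16.9822; exercise value = 0.0000 ≤ continuation, so V_ud = 16.9822
Node dd (S = 46.8): continuation = e^(−0.01)·[0.4824·33.1400 + 0.5176·72.9200] = 53.1950; exercise value = 54.2000 > continuation, so V_dd = 54.2000 (exercise)
Node u (S = 188.5): continuation = e^(−0.01)·[0.4824·0.0000 + 0.5176·16.9822] = 8.7023; exercise value = 0.0000 ≤ continuation, so V_u = 8.7023
Node d (S = 78): continuation = e^(−0.01)·[0.4824·16.9822 + 0.5176·54.2000] = 35.8850; exercise value = 23.0000 ≤ continuation, so V_d = 35.8850
Node 0 (S = 130): continuation = e^(−0.01)·[0.4824·8.7023 + 0.5176·35.8850] = 22.5452; exercise value = 0.0000 ≤ continuation, so V_0 = 22.5452

€22.55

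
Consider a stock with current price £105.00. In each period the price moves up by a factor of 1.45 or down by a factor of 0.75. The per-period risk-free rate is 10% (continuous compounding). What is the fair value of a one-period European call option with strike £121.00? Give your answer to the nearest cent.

£14.35

Risk-neutral probability p = (e^0.1 − 0.75)/(1.45 − 0.75) = 0.3552/0.7000 = 0.5074
Terminal stock prices: S_u = 152.2, S_d = 78.75
Terminal payoffs (S − K): max(31.25, 0) = 31.25, max(-42.25, 0) = 0
Node 0 (S = 105): V_0 = e^(−0.1)·[0.5074·31.2500 + 0.4926·0.0000] = 14.3470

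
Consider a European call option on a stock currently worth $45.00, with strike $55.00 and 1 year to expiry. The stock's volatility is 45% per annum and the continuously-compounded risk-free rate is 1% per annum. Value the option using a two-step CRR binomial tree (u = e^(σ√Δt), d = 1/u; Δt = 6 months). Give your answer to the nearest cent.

$5.47

CRR parameters: u = e^(σ√Δt) = e^(0.45·√0.5) = 1.3746, d = 1/u = 0.7275
Per-period rate: rΔt = 0.01·0.5 = 0.005, so R = e^0.005 = 1.0050
Risk-neutral probability p = (e^0.005 − 0.7275)/(1.3746 − 0.7275) = 0.2776/0.6472 = 0.4289
Terminal stock prices: S_uu = 85.03, S_ud = 45, S_dd = 23.81
Terminal payoffs (S − K): max(30.03, 0) = 30.03, max(-10, 0) = 0, max(-31.19, 0) = 0
Node u (S = 61.86): V_u = e^(−0.005)·[0.4289·30.0346 + 0.5711·0.0000] = 12.8164
Node d (S = 32.74): V_d = e^(−0.005)·[0.4289·0.0000 + 0.5711·0.0000] = 0.0000
Node 0 (S = 45): V_0 = e^(−0.005)·[0.4289·12.8164 + 0.5711·0.0000] = 5.4690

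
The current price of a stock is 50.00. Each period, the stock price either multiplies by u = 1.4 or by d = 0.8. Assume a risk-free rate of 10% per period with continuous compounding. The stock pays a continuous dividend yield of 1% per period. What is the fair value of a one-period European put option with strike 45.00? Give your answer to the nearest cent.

Per-period risk-free factor R = e^0.1 = 1.1052; dividend-adjusted growth = e^(0.1−0.01) = 1.0942.
Risk-neutral probability p = (1.0942 − 0.8)/(1.4 − 0.8) = 0.2942/0.6000 = 0.4903
Terminal stock prices: S_u = 70, S_d = 40
Terminal payoffs (K − S): max(-25, 0) = 0, max(5, 0) = 5
Node 0 (S = 50): V_0 = e^(−0.1)·[0.4903·0.0000 + 0.5097·5.0000] = 2.3060

2.31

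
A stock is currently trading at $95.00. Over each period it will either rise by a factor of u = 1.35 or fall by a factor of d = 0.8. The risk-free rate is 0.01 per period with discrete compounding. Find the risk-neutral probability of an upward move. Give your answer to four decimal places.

p = 0.3818

Risk-neutral probability p = (1 + 0.01 − 0.8)/(1.35 − 0.8) = 0.2100/0.5500 = 0.3818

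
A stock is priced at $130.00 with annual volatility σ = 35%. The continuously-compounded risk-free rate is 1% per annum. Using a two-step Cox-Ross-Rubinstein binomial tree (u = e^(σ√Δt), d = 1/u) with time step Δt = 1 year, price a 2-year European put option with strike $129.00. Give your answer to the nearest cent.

CRR parameters: u = e^(σ√Δt) = e^(0.35·√1) = 1.4191, d = 1/u = 0.7047
Per-period rate: rΔt = 0.01·1 = 0.01, so R = e^0.01 = 1.0101
Risk-neutral probability p = (e^0.01 − 0.7047)/(1.4191 − 0.7047) = 0.3054/0.7144 = 0.4275
Terminal stock prices: S_uu = 261.8, S_ud = 130, S_dd = 64.56
Terminal payoffs (K − S): max(-132.8, 0) = 0, max(-1, 0) = 0, max(64.44, 0) = 64.44
Node u (S = 184.5): V_u = e^(−0.01)·[0.4275·0.0000 + 0.5725·0.0000] = 0.0000
Node d (S = 91.61): V_d = e^(−0.01)·[0.4275·0.0000 + 0.5725·64.4439] = 36.5302
Node 0 (S = 130): V_0 = e^(−0.01)·[0.4275·0.0000 + 0.5725·36.5302] = 20.7072

$20.71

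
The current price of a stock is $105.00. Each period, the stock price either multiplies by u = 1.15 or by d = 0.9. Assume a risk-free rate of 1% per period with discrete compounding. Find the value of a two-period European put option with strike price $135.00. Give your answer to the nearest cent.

Risk-neutral probability p = (1 + 0.01 − 0.9)/(1.15 − 0.9) = 0.1100/0.2500 = 0.4400
Terminal stock prices: S_uu = 138.9, S_ud = 108.7, S_dd = 85.05
Terminal payoffs (K − S): max(-3.862, 0) = 0, max(26.33, 0) = 26.33, max(49.95, 0) = 49.95
Node u (S = 120.7): V_u = 1/1.01·[0.4400·0.0000 + 0.5600·26.3250] = 14.5960
Node d (S = 94.5): V_d = 1/1.01·[0.4400·26.3250 + 0.5600·49.9500] = 39.1634
Node 0 (S = 105): V_0 = 1/1.01·[0.4400·14.5960 + 0.5600·39.1634] = 28.0730

$28.07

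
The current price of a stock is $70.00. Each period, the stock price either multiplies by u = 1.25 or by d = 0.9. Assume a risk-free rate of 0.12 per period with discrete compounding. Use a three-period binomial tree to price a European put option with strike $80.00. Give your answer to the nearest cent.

$2.75

Risk-neutral probability p = (1 + 0.12 − 0.9)/(1.25 − 0.9) = 0.2200/0.3500 = 0.6286
Terminal stock prices: S_uuu = 136.7, S_uud = 98.44, S_udd = 70.88, S_ddd = 51.03
Terminal payoffs (K − S): max(-56.72, 0) = 0, max(-18.44, 0) = 0, max(9.125, 0) = 9.125, max(28.97, 0) = 28.97
Node uu (S = 109.4): V_uu = 1/1.12·[0.6286·0.0000 + 0.3714·0.0000] = 0.0000
Node ud (S = 78.75): V_ud = 1/1.12·[0.6286·0.0000 + 0.3714·9.1250] = 3.0261
Node dd (S = 56.7): V_dd = 1/1.12·[0.6286·9.1250 + 0.3714·28.9700] = 14.7286
Node u (S = 87.5): V_u = 1/1.12·[0.6286·0.0000 + 0.3714·3.0261] = 1.0036
Node d (S = 63): V_d = 1/1.12·[0.6286·3.0261 + 0.3714·14.7286] = 6.5828
Node 0 (S = 70): V_0 = 1/1.12·[0.6286·1.0036 + 0.3714·6.5828] = 2.7463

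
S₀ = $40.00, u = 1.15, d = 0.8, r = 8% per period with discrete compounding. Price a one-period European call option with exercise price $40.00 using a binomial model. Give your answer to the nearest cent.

$4.44

Risk-neutral probability p = (1 + 0.08 − 0.8)/(1.15 − 0.8) = 0.2800/0.3500 = 0.8000
Terminal stock prices: S_u = 46, S_d = 32
Terminal payoffs (S − K): max(6, 0) = 6, max(-8, 0) = 0
Node 0 (S = 40): V_0 = 1/1.08·[0.8000·6.0000 + 0.2000·0.0000] = 4.4444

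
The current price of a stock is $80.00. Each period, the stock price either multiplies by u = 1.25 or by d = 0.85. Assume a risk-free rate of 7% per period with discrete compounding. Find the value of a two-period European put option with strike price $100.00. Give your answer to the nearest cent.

$13.95

Risk-neutral probability p = (1 + 0.07 − 0.85)/(1.25 − 0.85) = 0.2200/0.4000 = 0.5500
Terminal stock prices: S_uu = 125, S_ud = 85, S_dd = 57.8
Terminal payoffs (K − S): max(-25, 0) = 0, max(15, 0) = 15, max(42.2, 0) = 42.2
Node u (S = 100): V_u = 1/1.07·[0.5500·0.0000 + 0.4500·15.0000] = 6.3084
Node d (S = 68): V_d = 1/1.07·[0.5500·15.0000 + 0.4500·42.2000] = 25.4579
Node 0 (S = 80): V_0 = 1/1.07·[0.5500·6.3084 + 0.4500·25.4579] = 13.9493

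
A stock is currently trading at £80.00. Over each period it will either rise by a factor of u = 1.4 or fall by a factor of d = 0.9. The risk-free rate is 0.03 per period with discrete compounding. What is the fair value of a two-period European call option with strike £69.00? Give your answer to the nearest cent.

Risk-neutral probability p = (1 + 0.03 − 0.9)/(1.4 − 0.9) = 0.1300/0.5000 = 0.2600
Terminal stock prices: S_uu = 156.8, S_ud = 100.8, S_dd = 64.8
Terminal payoffs (S − K): max(87.8, 0) = 87.8, max(31.8, 0) = 31.8, max(-4.2, 0) = 0
Node u (S = 112): V_u = 1/1.03·[0.2600·87.8000 + 0.7400·31.8000] = 45.0097
Node d (S = 72): V_d = 1/1.03·[0.2600·31.8000 + 0.7400·0.0000] = 8.0272
Node 0 (S = 80): V_0 = 1/1.03·[0.2600·45.0097 + 0.7400·8.0272] = 17.1288

£17.13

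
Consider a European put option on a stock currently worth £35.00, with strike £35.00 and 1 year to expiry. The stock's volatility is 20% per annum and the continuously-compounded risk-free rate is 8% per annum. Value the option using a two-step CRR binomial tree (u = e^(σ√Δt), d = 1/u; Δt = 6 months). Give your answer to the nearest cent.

£1.22

CRR parameters: u = e^(σ√Δt) = e^(0.2·√0.5) = 1.1519, d = 1/u = 0.8681
Per-period rate: rΔt = 0.08·0.5 = 0.04, so R = e^0.04 = 1.0408
Risk-neutral probability p = (e^0.04 − 0.8681)/(1.1519 − 0.8681) = 0.1727/0.2838 = 0.6085
Terminal stock prices: S_uu = 46.44, S_ud = 35, S_dd = 26.38
Terminal payoffs (K − S): max(-11.44, 0) = 0, max(0, 0) = 0, max(8.623, 0) = 8.623
Node u (S = 40.32): V_u = e^(−0.04)·[0.6085·0.0000 + 0.3915·0.0000] = 0.0000
Node d (S = 30.38): V_d = e^(−0.04)·[0.6085·0.0000 + 0.3915·8.6227] = 3.2433
Node 0 (S = 35): V_0 = e^(−0.04)·[0.6085·0.0000 + 0.3915·3.2433] = 1.2199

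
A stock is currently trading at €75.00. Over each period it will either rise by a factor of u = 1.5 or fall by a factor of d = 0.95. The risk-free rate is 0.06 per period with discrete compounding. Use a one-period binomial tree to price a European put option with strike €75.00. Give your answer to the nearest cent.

€2.83

Risk-neutral probability p = (1 + 0.06 − 0.95)/(1.5 − 0.95) = 0.1100/0.5500 = 0.2000
Terminal stock prices: S_u = 112.5, S_d = 71.25
Terminal payoffs (K − S): max(-37.5, 0) = 0, max(3.75, 0) = 3.75
Node 0 (S = 75): V_0 = 1/1.06·[0.2000·0.0000 + 0.8000·3.7500] = 2.8302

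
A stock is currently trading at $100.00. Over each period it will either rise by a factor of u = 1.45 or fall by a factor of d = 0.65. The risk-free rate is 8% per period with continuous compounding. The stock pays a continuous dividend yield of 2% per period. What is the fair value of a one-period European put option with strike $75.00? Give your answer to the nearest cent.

$4.48

Per-period risk-free factor R = e^0.08 = 1.0833; dividend-adjusted growth = e^(0.08−0.02) = 1.0618.
Risk-neutral probability p = (1.0618 − 0.65)/(1.45 − 0.65) = 0.4118/0.8000 = 0.5148
Terminal stock prices: S_u = 145, S_d = 65
Terminal payoffs (K − S): max(-70, 0) = 0, max(10, 0) = 10
Node 0 (S = 100): V_0 = e^(−0.08)·[0.5148·0.0000 + 0.4852·10.0000] = 4.4790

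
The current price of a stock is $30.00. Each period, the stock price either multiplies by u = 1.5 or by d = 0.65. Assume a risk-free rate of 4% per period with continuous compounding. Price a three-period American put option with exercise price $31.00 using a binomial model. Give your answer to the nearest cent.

Risk-neutral probability p = (e^0.04 − 0.65)/(1.5 − 0.65) = 0.3908/0.8500 = 0.4598
Terminal stock prices: S_uuu = 101.2, S_uud = 43.88, S_udd = 19.01, S_ddd = 8.239
Terminal payoffs (K − S): max(-70.25, 0) = 0, max(-12.88, 0) = 0, max(11.99, 0) = 11.99, max(22.76, 0) = 22.76
Node uu (S = 67.5): continuation = e^(−0.04)·[0.4598·0.0000 + 0.5402·0.0000] = 0.0000; exercise value = 0.0000 ≤ continuation, so V_uu = 0.0000
Node ud (S = 29.25): continuation = e^(−0.04)·[0.4598·0.0000 + 0.5402·11.9875] = 6.2220; exercise value = 1.7500 ≤ continuation, so V_ud = 6.2220
Node dd (S = 12.68): continuation = e^(−0.04)·[0.4598·11.9875 + 0.5402·22.7613] = 17.1095; exercise value = 18.3250 > continuation, so V_dd = 18.3250 (exercise)
Node u (S = 45): continuation = e^(−0.04)·[0.4598·0.0000 + 0.5402·6.2220] = 3.2295; exercise value = 0.0000 ≤ continuation, so V_u = 3.2295
Node d (S = 19.5): continuation = e^(−0.04)·[0.4598·6.2220 + 0.5402·18.3250] = 12.2600; exercise value = 11.5000 ≤ continuation, so V_d = 12.2600
Node 0 (S = 30): continuation = e^(−0.04)·[0.4598·3.2295 + 0.5402·12.2600] = 7.7900; exercise value = 1.0000 ≤ continuation, so V_0 = 7.7900

$7.79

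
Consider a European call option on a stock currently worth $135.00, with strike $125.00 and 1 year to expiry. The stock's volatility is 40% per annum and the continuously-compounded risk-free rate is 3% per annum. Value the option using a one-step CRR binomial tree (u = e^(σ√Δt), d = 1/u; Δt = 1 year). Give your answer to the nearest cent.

$32.50

CRR parameters: u = e^(σ√Δt) = e^(0.4·√1) = 1.4918, d = 1/u = 0.6703
Per-period rate: rΔt = 0.03·1 = 0.03, so R = e^0.03 = 1.0305
Risk-neutral probability p = (e^0.03 − 0.6703)/(1.4918 − 0.6703) = 0.3601/0.8215 = 0.4384
Terminal stock prices: S_u = 201.4, S_d = 90.49
Terminal payoffs (S − K): max(76.4, 0) = 76.4, max(-34.51, 0) = 0
Node 0 (S = 135): V_0 = e^(−0.03)·[0.4384·76.3963 + 0.5616·0.0000] = 32.5011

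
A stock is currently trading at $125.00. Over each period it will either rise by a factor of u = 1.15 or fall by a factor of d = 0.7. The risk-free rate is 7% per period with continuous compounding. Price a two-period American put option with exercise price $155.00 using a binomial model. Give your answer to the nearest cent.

Risk-neutral probability p = (e^0.07 − 0.7)/(1.15 − 0.7) = 0.3725/0.4500 = 0.8278
Terminal stock prices: S_uu = 165.3, S_ud = 100.6, S_dd = 61.25
Terminal payoffs (K − S): max(-10.31, 0) = 0, max(54.38, 0) = 54.38, max(93.75, 0) = 93.75
Node u (S = 143.8): continuation = e^(−0.07)·[0.8278·0.0000 + 0.1722·54.3750] = 8.7306; exercise value = 11.2500 > continuation, so V_u = 11.2500 (exercise)
Node d (S = 87.5): continuation = e^(−0.07)·[0.8278·54.3750 + 0.1722·93.7500] = 57.0210; exercise value = 67.5000 > continuation, so V_d = 67.5000 (exercise)
Node 0 (S = 125): continuation = e^(−0.07)·[0.8278·11.2500 + 0.1722·67.5000] = 19.5210; exercise value = 30.0000 > continuation, so V_0 = 30.0000 (exercise)

$30.00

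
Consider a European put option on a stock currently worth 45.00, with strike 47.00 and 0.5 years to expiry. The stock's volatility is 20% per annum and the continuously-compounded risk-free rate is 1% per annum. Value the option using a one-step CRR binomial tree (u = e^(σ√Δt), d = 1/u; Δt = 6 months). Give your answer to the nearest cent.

4.09

CRR parameters: u = e^(σ√Δt) = e^(0.2·√0.5) = 1.1519, d = 1/u = 0.8681
Per-period rate: rΔt = 0.01·0.5 = 0.005, so R = e^0.005 = 1.0050
Risk-neutral probability p = (e^0.005 − 0.8681)/(1.1519 − 0.8681) = 0.1369/0.2838 = 0.4824
Terminal stock prices: S_u = 51.84, S_d = 39.07
Terminal payoffs (K − S): max(-4.836, 0) = 0, max(7.934, 0) = 7.934
Node 0 (S = 45): V_0 = e^(−0.005)·[0.4824·0.0000 + 0.5176·7.9344] = 4.0867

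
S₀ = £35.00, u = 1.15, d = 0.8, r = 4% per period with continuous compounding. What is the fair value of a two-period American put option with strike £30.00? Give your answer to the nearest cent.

Risk-neutral probability p = (e^0.04 − 0.8)/(1.15 − 0.8) = 0.2408/0.3500 = 0.6880
Terminal stock prices: S_uu = 46.29, S_ud = 32.2, S_dd = 22.4
Terminal payoffs (K − S): max(-16.29, 0) = 0, max(-2.2, 0) = 0, max(7.6, 0) = 7.6
Node u (S = 40.25): continuation = e^(−0.04)·[0.6880·0.0000 + 0.3120·0.0000] = 0.0000; exercise value = 0.0000 ≤ continuation, so V_u = 0.0000
Node d (S = 28): continuation = e^(−0.04)·[0.6880·0.0000 + 0.3120·7.6000] = 2.2780; exercise value = 2.0000 ≤ continuation, so V_d = 2.2780
Node 0 (S = 35): continuation = e^(−0.04)·[0.6880·0.0000 + 0.3120·2.2780] = 0.6828; exercise value = 0.0000 ≤ continuation, so V_0 = 0.6828

£0.68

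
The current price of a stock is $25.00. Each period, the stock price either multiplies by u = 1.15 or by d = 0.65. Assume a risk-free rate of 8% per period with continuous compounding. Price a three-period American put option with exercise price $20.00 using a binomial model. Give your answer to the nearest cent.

Risk-neutral probability p = (e^0.08 − 0.65)/(1.15 − 0.65) = 0.4333/0.5000 = 0.8666
Terminal stock prices: S_uuu = 38.02, S_uud = 21.49, S_udd = 12.15, S_ddd = 6.866
Terminal payoffs (K − S): max(-18.02, 0) = 0, max(-1.491, 0) = 0, max(7.853, 0) = 7.853, max(13.13, 0) = 13.13
Node uu (S = 33.06): continuation = e^(−0.08)·[0.8666·0.0000 + 0.1334·0.0000] = 0.0000; exercise value = 0.0000 ≤ continuation, so V_uu = 0.0000
Node ud (S = 18.69): continuation = e^(−0.08)·[0.8666·0.0000 + 0.1334·7.8531] = 0.9673; exercise value = 1.3125 > continuation, so V_ud = 1.3125 (exercise)
Node dd (S = 10.56): continuation = e^(−0.08)·[0.8666·7.8531 + 0.1334·13.1344] = 7.8998; exercise value = 9.4375 > continuation, so V_dd = 9.4375 (exercise)
Node u (S = 28.75): continuation = e^(−0.08)·[0.8666·0.0000 + 0.1334·1.3125] = 0.1617; exercise value = 0.0000 ≤ continuation, so V_u = 0.1617
Node d (S = 16.25): continuation = e^(−0.08)·[0.8666·1.3125 + 0.1334·9.4375] = 2.2123; exercise value = 3.7500 > continuation, so V_d = 3.7500 (exercise)
Node 0 (S = 25): continuation = e^(−0.08)·[0.8666·0.1617 + 0.1334·3.7500] = 0.5912; exercise value = 0.0000 ≤ continuation, so V_0 = 0.5912

$0.59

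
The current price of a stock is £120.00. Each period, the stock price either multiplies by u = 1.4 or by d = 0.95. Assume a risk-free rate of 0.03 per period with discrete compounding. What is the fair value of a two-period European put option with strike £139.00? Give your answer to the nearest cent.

£19.56

Risk-neutral probability p = (1 + 0.03 − 0.95)/(1.4 − 0.95) = 0.0800/0.4500 = 0.1778
Terminal stock prices: S_uu = 235.2, S_ud = 159.6, S_dd = 108.3
Terminal payoffs (K − S): max(-96.2, 0) = 0, max(-20.6, 0) = 0, max(30.7, 0) = 30.7
Node u (S = 168): V_u = 1/1.03·[0.1778·0.0000 + 0.8222·0.0000] = 0.0000
Node d (S = 114): V_d = 1/1.03·[0.1778·0.0000 + 0.8222·30.7000] = 24.5070
Node 0 (S = 120): V_0 = 1/1.03·[0.1778·0.0000 + 0.8222·24.5070] = 19.5633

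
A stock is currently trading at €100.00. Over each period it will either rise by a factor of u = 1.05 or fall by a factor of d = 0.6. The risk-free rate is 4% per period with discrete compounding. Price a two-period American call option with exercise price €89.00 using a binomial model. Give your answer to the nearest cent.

Risk-neutral probability p = (1 + 0.04 − 0.6)/(1.05 − 0.6) = 0.4400/0.4500 = 0.9778
Terminal stock prices: S_uu = 110.2, S_ud = 63, S_dd = 36
Terminal payoffs (S − K): max(21.25, 0) = 21.25, max(-26, 0) = 0, max(-53, 0) = 0
Node u (S = 105): continuation = 1/1.04·[0.9778·21.2500 + 0.0222·0.0000] = 19.9786; exercise value = 16.0000 ≤ continuation, so V_u = 19.9786
Node d (S = 60): continuation = 1/1.04·[0.9778·0.0000 + 0.0222·0.0000] = 0.0000; exercise value = 0.0000 ≤ continuation, so V_d = 0.0000
Node 0 (S = 100): continuation = 1/1.04·[0.9778·19.9786 + 0.0222·0.0000] = 18.7833; exercise value = 11.0000 ≤ continuation, so V_0 = 18.7833

€18.78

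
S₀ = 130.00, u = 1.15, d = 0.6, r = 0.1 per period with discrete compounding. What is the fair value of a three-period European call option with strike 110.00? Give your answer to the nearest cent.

49.51

Risk-neutral probability p = (1 + 0.1 − 0.6)/(1.15 − 0.6) = 0.5000/0.5500 = 0.9091
Terminal stock prices: S_uuu = 197.7, S_uud = 103.2, S_udd = 53.82, S_ddd = 28.08
Terminal payoffs (S − K): max(87.71, 0) = 87.71, max(-6.845, 0) = 0, max(-56.18, 0) = 0, max(-81.92, 0) = 0
Node uu (S = 171.9): V_uu = 1/1.1·[0.9091·87.7137 + 0.0909·0.0000] = 72.4907
Node ud (S = 89.7): V_ud = 1/1.1·[0.9091·0.0000 + 0.0909·0.0000] = 0.0000
Node dd (S = 46.8): V_dd = 1/1.1·[0.9091·0.0000 + 0.0909·0.0000] = 0.0000
Node u (S = 149.5): V_u = 1/1.1·[0.9091·72.4907 + 0.0909·0.0000] = 59.9097
Node d (S = 78): V_d = 1/1.1·[0.9091·0.0000 + 0.0909·0.0000] = 0.0000
Node 0 (S = 130): V_0 = 1/1.1·[0.9091·59.9097 + 0.0909·0.0000] = 49.5121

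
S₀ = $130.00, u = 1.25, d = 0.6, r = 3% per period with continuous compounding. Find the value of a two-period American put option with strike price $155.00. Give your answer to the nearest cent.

$37.35

Risk-neutral probability p = (e^0.03 − 0.6)/(1.25 − 0.6) = 0.4305/0.6500 = 0.6622
Terminal stock prices: S_uu = 203.1, S_ud = 97.5, S_dd = 46.8
Terminal payoffs (K − S): max(-48.12, 0) = 0, max(57.5, 0) = 57.5, max(108.2, 0) = 108.2
Node u (S = 162.5): continuation = e^(−0.03)·[0.6622·0.0000 + 0.3378·57.5000] = 18.8473; exercise value = 0.0000 ≤ continuation, so V_u = 18.8473
Node d (S = 78): continuation = e^(−0.03)·[0.6622·57.5000 + 0.3378·108.2000] = 72.4191; exercise value = 77.0000 > continuation, so V_d = 77.0000 (exercise)
Node 0 (S = 130): continuation = e^(−0.03)·[0.6622·18.8473 + 0.3378·77.0000] = 37.3516; exercise value = 25.0000 ≤ continuation, so V_0 = 37.3516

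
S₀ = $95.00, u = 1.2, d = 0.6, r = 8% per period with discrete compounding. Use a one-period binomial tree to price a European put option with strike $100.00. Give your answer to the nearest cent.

Risk-neutral probability p = (1 + 0.08 − 0.6)/(1.2 − 0.6) = 0.4800/0.6000 = 0.8000
Terminal stock prices: S_u = 114, S_d = 57
Terminal payoffs (K − S): max(-14, 0) = 0, max(43, 0) = 43
Node 0 (S = 95): V_0 = 1/1.08·[0.8000·0.0000 + 0.2000·43.0000] = 7.9630

$7.96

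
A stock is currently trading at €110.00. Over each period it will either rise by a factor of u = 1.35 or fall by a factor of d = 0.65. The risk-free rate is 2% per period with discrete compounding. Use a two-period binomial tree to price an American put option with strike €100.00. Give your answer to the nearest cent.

€14.00

Risk-neutral probability p = (1 + 0.02 − 0.65)/(1.35 − 0.65) = 0.3700/0.7000 = 0.5286
Terminal stock prices: S_uu = 200.5, S_ud = 96.53, S_dd = 46.48
Terminal payoffs (K − S): max(-100.5, 0) = 0, max(3.475, 0) = 3.475, max(53.52, 0) = 53.52
Node u (S = 148.5): continuation = 1/1.02·[0.5286·0.0000 + 0.4714·3.4750] = 1.6061; exercise value = 0.0000 ≤ continuation, so V_u = 1.6061
Node d (S = 71.5): continuation = 1/1.02·[0.5286·3.4750 + 0.4714·53.5250] = 26.5392; exercise value = 28.5000 > continuation, so V_d = 28.5000 (exercise)
Node 0 (S = 110): continuation = 1/1.02·[0.5286·1.6061 + 0.4714·28.5000] = 14.0046; exercise value = 0.0000 ≤ continuation, so V_0 = 14.0046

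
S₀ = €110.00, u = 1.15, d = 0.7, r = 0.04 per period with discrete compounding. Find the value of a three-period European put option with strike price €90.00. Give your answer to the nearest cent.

€4.05

Risk-neutral probability p = (1 + 0.04 − 0.7)/(1.15 − 0.7) = 0.3400/0.4500 = 0.7556
Terminal stock prices: S_uuu = 167.3, S_uud = 101.8, S_udd = 61.98, S_ddd = 37.73
Terminal payoffs (K − S): max(-77.3, 0) = 0, max(-11.83, 0) = 0, max(28.02, 0) = 28.02, max(52.27, 0) = 52.27
Node uu (S = 145.5): V_uu = 1/1.04·[0.7556·0.0000 + 0.2444·0.0000] = 0.0000
Node ud (S = 88.55): V_ud = 1/1.04·[0.7556·0.0000 + 0.2444·28.0150] = 6.5847
Node dd (S = 53.9): V_dd = 1/1.04·[0.7556·28.0150 + 0.2444·52.2700] = 32.6385
Node u (S = 126.5): V_u = 1/1.04·[0.7556·0.0000 + 0.2444·6.5847] = 1.5477
Node d (S = 77): V_d = 1/1.04·[0.7556·6.5847 + 0.2444·32.6385] = 12.4552
Node 0 (S = 110): V_0 = 1/1.04·[0.7556·1.5477 + 0.2444·12.4552] = 4.0519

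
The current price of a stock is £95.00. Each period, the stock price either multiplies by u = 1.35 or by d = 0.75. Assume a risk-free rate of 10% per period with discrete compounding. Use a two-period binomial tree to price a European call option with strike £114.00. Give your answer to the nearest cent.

Risk-neutral probability p = (1 + 0.1 − 0.75)/(1.35 − 0.75) = 0.3500/0.6000 = 0.5833
Terminal stock prices: S_uu = 173.1, S_ud = 96.19, S_dd = 53.44
Terminal payoffs (S − K): max(59.14, 0) = 59.14, max(-17.81, 0) = 0, max(-60.56, 0) = 0
Node u (S = 128.2): V_u = 1/1.1·[0.5833·59.1375 + 0.4167·0.0000] = 31.3608
Node d (S = 71.25): V_d = 1/1.1·[0.5833·0.0000 + 0.4167·0.0000] = 0.0000
Node 0 (S = 95): V_0 = 1/1.1·[0.5833·31.3608 + 0.4167·0.0000] = 16.6307

£16.63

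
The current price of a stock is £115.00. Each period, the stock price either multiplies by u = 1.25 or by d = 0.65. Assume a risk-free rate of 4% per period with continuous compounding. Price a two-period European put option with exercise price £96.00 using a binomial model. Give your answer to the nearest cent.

£6.39

Risk-neutral probability p = (e^0.04 − 0.65)/(1.25 − 0.65) = 0.3908/0.6000 = 0.6514
Terminal stock prices: S_uu = 179.7, S_ud = 93.44, S_dd = 48.59
Terminal payoffs (K − S): max(-83.69, 0) = 0, max(2.562, 0) = 2.562, max(47.41, 0) = 47.41
Node u (S = 143.8): V_u = e^(−0.04)·[0.6514·0.0000 + 0.3486·2.5625] = 0.8584
Node d (S = 74.75): V_d = e^(−0.04)·[0.6514·2.5625 + 0.3486·47.4125] = 17.4858
Node 0 (S = 115): V_0 = e^(−0.04)·[0.6514·0.8584 + 0.3486·17.4858] = 6.3945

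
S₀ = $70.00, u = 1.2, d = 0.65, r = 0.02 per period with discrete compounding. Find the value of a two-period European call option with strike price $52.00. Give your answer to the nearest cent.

Risk-neutral probability p = (1 + 0.02 − 0.65)/(1.2 − 0.65) = 0.3700/0.5500 = 0.6727
Terminal stock prices: S_uu = 100.8, S_ud = 54.6, S_dd = 29.58
Terminal payoffs (S − K): max(48.8, 0) = 48.8, max(2.6, 0) = 2.6, max(-22.42, 0) = 0
Node u (S = 84): V_u = 1/1.02·[0.6727·48.8000 + 0.3273·2.6000] = 33.0196
Node d (S = 45.5): V_d = 1/1.02·[0.6727·2.6000 + 0.3273·0.0000] = 1.7148
Node 0 (S = 70): V_0 = 1/1.02·[0.6727·33.0196 + 0.3273·1.7148] = 22.3278

$22.33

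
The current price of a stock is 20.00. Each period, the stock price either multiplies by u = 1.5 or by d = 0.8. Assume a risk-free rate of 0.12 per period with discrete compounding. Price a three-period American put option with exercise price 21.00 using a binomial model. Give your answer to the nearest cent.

2.60

Risk-neutral probability p = (1 + 0.12 − 0.8)/(1.5 − 0.8) = 0.3200/0.7000 = 0.4571
Terminal stock prices: S_uuu = 67.5, S_uud = 36, S_udd = 19.2, S_ddd = 10.24
Terminal payoffs (K − S): max(-46.5, 0) = 0, max(-15, 0) = 0, max(1.8, 0) = 1.8, max(10.76, 0) = 10.76
Node uu (S = 45): continuation = 1/1.12·[0.4571·0.0000 + 0.5429·0.0000] = 0.0000; exercise value = 0.0000 ≤ continuation, so V_uu = 0.0000
Node ud (S = 24): continuation = 1/1.12·[0.4571·0.0000 + 0.5429·1.8000] = 0.8724; exercise value = 0.0000 ≤ continuation, so V_ud = 0.8724
Node dd (S = 12.8): continuation = 1/1.12·[0.4571·1.8000 + 0.5429·10.7600] = 5.9500; exercise value = 8.2000 > continuation, so V_dd = 8.2000 (exercise)
Node u (S = 30): continuation = 1/1.12·[0.4571·0.0000 + 0.5429·0.8724] = 0.4229; exercise value = 0.0000 ≤ continuation, so V_u = 0.4229
Node d (S = 16): continuation = 1/1.12·[0.4571·0.8724 + 0.5429·8.2000] = 4.3306; exercise value = 5.0000 > continuation, so V_d = 5.0000 (exercise)
Node 0 (S = 20): continuation = 1/1.12·[0.4571·0.4229 + 0.5429·5.0000] = 2.5961; exercise value = 1.0000 ≤ continuation, so V_0 = 2.5961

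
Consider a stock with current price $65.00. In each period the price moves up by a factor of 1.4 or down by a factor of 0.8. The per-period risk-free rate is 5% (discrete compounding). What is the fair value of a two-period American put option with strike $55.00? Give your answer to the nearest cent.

$4.14

Risk-neutral probability p = (1 + 0.05 − 0.8)/(1.4 − 0.8) = 0.2500/0.6000 = 0.4167
Terminal stock prices: S_uu = 127.4, S_ud = 72.8, S_dd = 41.6
Terminal payoffs (K − S): max(-72.4, 0) = 0, max(-17.8, 0) = 0, max(13.4, 0) = 13.4
Node u (S = 91): continuation = 1/1.05·[0.4167·0.0000 + 0.5833·0.0000] = 0.0000; exercise value = 0.0000 ≤ continuation, so V_u = 0.0000
Node d (S = 52): continuation = 1/1.05·[0.4167·0.0000 + 0.5833·13.4000] = 7.4444; exercise value = 3.0000 ≤ continuation, so V_d = 7.4444
Node 0 (S = 65): continuation = 1/1.05·[0.4167·0.0000 + 0.5833·7.4444] = 4.1358; exercise value = 0.0000 ≤ continuation, so V_0 = 4.1358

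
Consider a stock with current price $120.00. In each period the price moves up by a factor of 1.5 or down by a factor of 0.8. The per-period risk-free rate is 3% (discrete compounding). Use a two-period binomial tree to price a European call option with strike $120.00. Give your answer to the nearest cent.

Risk-neutral probability p = (1 + 0.03 − 0.8)/(1.5 − 0.8) = 0.2300/0.7000 = 0.3286
Terminal stock prices: S_uu = 270, S_ud = 144, S_dd = 76.8
Terminal payoffs (S − K): max(150, 0) = 150, max(24, 0) = 24, max(-43.2, 0) = 0
Node u (S = 180): V_u = 1/1.03·[0.3286·150.0000 + 0.6714·24.0000] = 63.4951
Node d (S = 96): V_d = 1/1.03·[0.3286·24.0000 + 0.6714·0.0000] = 7.6560
Node 0 (S = 120): V_0 = 1/1.03·[0.3286·63.4951 + 0.6714·7.6560] = 25.2458

$25.25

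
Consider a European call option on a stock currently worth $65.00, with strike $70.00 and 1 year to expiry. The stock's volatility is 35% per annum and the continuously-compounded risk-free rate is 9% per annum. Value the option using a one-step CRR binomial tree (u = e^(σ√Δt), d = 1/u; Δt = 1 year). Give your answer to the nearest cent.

CRR parameters: u = e^(σ√Δt) = e^(0.35·√1) = 1.4191, d = 1/u = 0.7047
Per-period rate: rΔt = 0.09·1 = 0.09, so R = e^0.09 = 1.0942
Risk-neutral probability p = (e^0.09 − 0.7047)/(1.4191 − 0.7047) = 0.3895/0.7144 = 0.5452
Terminal stock prices: S_u = 92.24, S_d = 45.8
Terminal payoffs (S − K): max(22.24, 0) = 22.24, max(-24.2, 0) = 0
Node 0 (S = 65): V_0 = e^(−0.09)·[0.5452·22.2394 + 0.4548·0.0000] = 11.0815

$11.08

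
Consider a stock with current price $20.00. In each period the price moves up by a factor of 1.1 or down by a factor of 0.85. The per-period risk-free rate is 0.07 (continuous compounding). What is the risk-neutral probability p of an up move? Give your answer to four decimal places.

p = 0.8900

Risk-neutral probability p = (e^0.07 − 0.85)/(1.1 − 0.85) = 0.2225/0.2500 = 0.8900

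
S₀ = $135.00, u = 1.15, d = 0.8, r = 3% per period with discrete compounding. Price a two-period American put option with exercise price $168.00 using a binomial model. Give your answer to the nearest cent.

$33.00

Risk-neutral probability p = (1 + 0.03 − 0.8)/(1.15 − 0.8) = 0.2300/0.3500 = 0.6571
Terminal stock prices: S_uu = 178.5, S_ud = 124.2, S_dd = 86.4
Terminal payoffs (K − S): max(-10.54, 0) = 0, max(43.8, 0) = 43.8, max(81.6, 0) = 81.6
Node u (S = 155.2): continuation = 1/1.03·[0.6571·0.0000 + 0.3429·43.8000] = 14.5798; exercise value = 12.7500 ≤ continuation, so V_u = 14.5798
Node d (S = 108): continuation = 1/1.03·[0.6571·43.8000 + 0.3429·81.6000] = 55.1068; exercise value = 60.0000 > continuation, so V_d = 60.0000 (exercise)
Node 0 (S = 135): continuation = 1/1.03·[0.6571·14.5798 + 0.3429·60.0000] = 29.2742; exercise value = 33.0000 > continuation, so V_0 = 33.0000 (exercise)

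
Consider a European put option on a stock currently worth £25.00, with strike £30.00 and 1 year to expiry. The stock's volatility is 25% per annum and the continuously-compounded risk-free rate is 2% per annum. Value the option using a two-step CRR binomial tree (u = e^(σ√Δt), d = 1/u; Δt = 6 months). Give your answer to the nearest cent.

CRR parameters: u = e^(σ√Δt) = e^(0.25·√0.5) = 1.1934, d = 1/u = 0.8380
Per-period rate: rΔt = 0.02·0.5 = 0.01, so R = e^0.01 = 1.0101
Risk-neutral probability p = (e^0.01 − 0.8380)/(1.1934 − 0.8380) = 0.1721/0.3554 = 0.4842
Terminal stock prices: S_uu = 35.6, S_ud = 25, S_dd = 17.55
Terminal payoffs (K − S): max(-5.603, 0) = 0, max(5, 0) = 5, max(12.45, 0) = 12.45
Node u (S = 29.83): V_u = e^(−0.01)·[0.4842·0.0000 + 0.5158·5.0000] = 2.5533
Node d (S = 20.95): V_d = e^(−0.01)·[0.4842·5.0000 + 0.5158·12.4453] = 8.7523
Node 0 (S = 25): V_0 = e^(−0.01)·[0.4842·2.5533 + 0.5158·8.7523] = 5.6936

£5.69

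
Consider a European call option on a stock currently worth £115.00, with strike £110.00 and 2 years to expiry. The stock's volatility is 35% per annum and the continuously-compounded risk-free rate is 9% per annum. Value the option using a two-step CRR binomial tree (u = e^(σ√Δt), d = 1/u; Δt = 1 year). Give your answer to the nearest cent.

CRR parameters: u = e^(σ√Δt) = e^(0.35·√1) = 1.4191, d = 1/u = 0.7047
Per-period rate: rΔt = 0.09·1 = 0.09, so R = e^0.09 = 1.0942
Risk-neutral probability p = (e^0.09 − 0.7047)/(1.4191 − 0.7047) = 0.3895/0.7144 = 0.5452
Terminal stock prices: S_uu = 231.6, S_ud = 115, S_dd = 57.11
Terminal payoffs (S − K): max(121.6, 0) = 121.6, max(5, 0) = 5, max(-52.89, 0) = 0
Node u (S = 163.2): V_u = e^(−0.09)·[0.5452·121.5816 + 0.4548·5.0000] = 62.6603
Node d (S = 81.04): V_d = e^(−0.09)·[0.5452·5.0000 + 0.4548·0.0000] = 2.4914
Node 0 (S = 115): V_0 = e^(−0.09)·[0.5452·62.6603 + 0.4548·2.4914] = 32.2582

£32.26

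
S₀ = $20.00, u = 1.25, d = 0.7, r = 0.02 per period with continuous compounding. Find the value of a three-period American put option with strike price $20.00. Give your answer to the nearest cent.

Risk-neutral probability p = (e^0.02 − 0.7)/(1.25 − 0.7) = 0.3202/0.5500 = 0.5822
Terminal stock prices: S_uuu = 39.06, S_uud = 21.88, S_udd = 12.25, S_ddd = 6.86
Terminal payoffs (K − S): max(-19.06, 0) = 0, max(-1.875, 0) = 0, max(7.75, 0) = 7.75, max(13.14, 0) = 13.14
Node uu (S = 31.25): continuation = e^(−0.02)·[0.5822·0.0000 + 0.4178·0.0000] = 0.0000; exercise value = 0.0000 ≤ continuation, so V_uu = 0.0000
Node ud (S = 17.5): continuation = e^(−0.02)·[0.5822·0.0000 + 0.4178·7.7500] = 3.1740; exercise value = 2.5000 ≤ continuation, so V_ud = 3.1740
Node dd (S = 9.8): continuation = e^(−0.02)·[0.5822·7.7500 + 0.4178·13.1400] = 9.8040; exercise value = 10.2000 > continuation, so V_dd = 10.2000 (exercise)
Node u (S = 25): continuation = e^(−0.02)·[0.5822·0.0000 + 0.4178·3.1740] = 1.2999; exercise value = 0.0000 ≤ continuation, so V_u = 1.2999
Node d (S = 14): continuation = e^(−0.02)·[0.5822·3.1740 + 0.4178·10.2000] = 5.9886; exercise value = 6.0000 > continuation, so V_d = 6.0000 (exercise)
Node 0 (S = 20): continuation = e^(−0.02)·[0.5822·1.2999 + 0.4178·6.0000] = 3.1990; exercise value = 0.0000 ≤ continuation, so V_0 = 3.1990

$3.20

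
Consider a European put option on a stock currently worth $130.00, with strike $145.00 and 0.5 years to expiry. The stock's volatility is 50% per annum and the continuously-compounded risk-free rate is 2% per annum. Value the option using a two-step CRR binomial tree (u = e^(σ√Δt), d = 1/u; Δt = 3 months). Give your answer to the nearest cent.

$27.32

CRR parameters: u = e^(σ√Δt) = e^(0.5·√0.25) = 1.2840, d = 1/u = 0.7788
Per-period rate: rΔt = 0.02·0.25 = 0.005, so R = e^0.005 = 1.0050
Risk-neutral probability p = (e^0.005 − 0.7788)/(1.2840 − 0.7788) = 0.2262/0.5052 = 0.4477
Terminal stock prices: S_uu = 214.3, S_ud = 130, S_dd = 78.85
Terminal payoffs (K − S): max(-69.33, 0) = 0, max(15, 0) = 15, max(66.15, 0) = 66.15
Node u (S = 166.9): V_u = e^(−0.005)·[0.4477·0.0000 + 0.5523·15.0000] = 8.2425
Node d (S = 101.2): V_d = e^(−0.005)·[0.4477·15.0000 + 0.5523·66.1510] = 43.0327
Node 0 (S = 130): V_0 = e^(−0.005)·[0.4477·8.2425 + 0.5523·43.0327] = 27.3186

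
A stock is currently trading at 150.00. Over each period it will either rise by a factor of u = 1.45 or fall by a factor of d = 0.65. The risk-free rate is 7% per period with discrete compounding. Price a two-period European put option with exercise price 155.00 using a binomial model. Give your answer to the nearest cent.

Risk-neutral probability p = (1 + 0.07 − 0.65)/(1.45 − 0.65) = 0.4200/0.8000 = 0.5250
Terminal stock prices: S_uu = 315.4, S_ud = 141.4, S_dd = 63.38
Terminal payoffs (K − S): max(-160.4, 0) = 0, max(13.62, 0) = 13.62, max(91.62, 0) = 91.62
Node u (S = 217.5): V_u = 1/1.07·[0.5250·0.0000 + 0.4750·13.6250] = 6.0485
Node d (S = 97.5): V_d = 1/1.07·[0.5250·13.6250 + 0.4750·91.6250] = 47.3598
Node 0 (S = 150): V_0 = 1/1.07·[0.5250·6.0485 + 0.4750·47.3598] = 23.9919

23.99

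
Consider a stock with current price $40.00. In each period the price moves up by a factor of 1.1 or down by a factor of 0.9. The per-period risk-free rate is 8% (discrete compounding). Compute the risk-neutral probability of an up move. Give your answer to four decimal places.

Risk-neutral probability p = (1 + 0.08 − 0.9)/(1.1 − 0.9) = 0.1800/0.2000 = 0.9000

p = 0.9000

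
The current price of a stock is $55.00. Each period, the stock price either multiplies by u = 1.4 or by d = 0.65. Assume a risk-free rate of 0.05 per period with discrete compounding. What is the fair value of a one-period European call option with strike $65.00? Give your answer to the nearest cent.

Risk-neutral probability p = (1 + 0.05 − 0.65)/(1.4 − 0.65) = 0.4000/0.7500 = 0.5333
Terminal stock prices: S_u = 77, S_d = 35.75
Terminal payoffs (S − K): max(12, 0) = 12, max(-29.25, 0) = 0
Node 0 (S = 55): V_0 = 1/1.05·[0.5333·12.0000 + 0.4667·0.0000] = 6.0952

$6.10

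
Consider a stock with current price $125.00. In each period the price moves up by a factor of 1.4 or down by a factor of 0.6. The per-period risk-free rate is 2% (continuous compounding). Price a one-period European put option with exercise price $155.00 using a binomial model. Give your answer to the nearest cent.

$37.23

Risk-neutral probability p = (e^0.02 − 0.6)/(1.4 − 0.6) = 0.4202/0.8000 = 0.5253
Terminal stock prices: S_u = 175, S_d = 75
Terminal payoffs (K − S): max(-20, 0) = 0, max(80, 0) = 80
Node 0 (S = 125): V_0 = e^(−0.02)·[0.5253·0.0000 + 0.4747·80.0000] = 37.2278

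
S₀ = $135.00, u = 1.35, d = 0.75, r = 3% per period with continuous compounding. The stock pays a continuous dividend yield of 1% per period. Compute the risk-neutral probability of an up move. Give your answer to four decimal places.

Per-period risk-free factor R = e^0.03 = 1.0305; dividend-adjusted growth = e^(0.03−0.01) = 1.0202.
Risk-neutral probability p = (1.0202 − 0.75)/(1.35 − 0.75) = 0.2702/0.6000 = 0.4503

p = 0.4503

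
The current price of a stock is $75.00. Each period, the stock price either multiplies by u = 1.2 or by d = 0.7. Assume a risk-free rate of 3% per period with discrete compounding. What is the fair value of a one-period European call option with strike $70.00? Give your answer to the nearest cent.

$12.82

Risk-neutral probability p = (1 + 0.03 − 0.7)/(1.2 − 0.7) = 0.3300/0.5000 = 0.6600
Terminal stock prices: S_u = 90, S_d = 52.5
Terminal payoffs (S − K): max(20, 0) = 20, max(-17.5, 0) = 0
Node 0 (S = 75): V_0 = 1/1.03·[0.6600·20.0000 + 0.3400·0.0000] = 12.8155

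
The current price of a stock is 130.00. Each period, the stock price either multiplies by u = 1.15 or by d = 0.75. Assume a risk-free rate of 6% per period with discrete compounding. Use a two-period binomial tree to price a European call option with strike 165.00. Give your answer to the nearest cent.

3.70

Risk-neutral probability p = (1 + 0.06 − 0.75)/(1.15 − 0.75) = 0.3100/0.4000 = 0.7750
Terminal stock prices: S_uu = 171.9, S_ud = 112.1, S_dd = 73.12
Terminal payoffs (S − K): max(6.925, 0) = 6.925, max(-52.88, 0) = 0, max(-91.88, 0) = 0
Node u (S = 149.5): V_u = 1/1.06·[0.7750·6.9250 + 0.2250·0.0000] = 5.0631
Node d (S = 97.5): V_d = 1/1.06·[0.7750·0.0000 + 0.2250·0.0000] = 0.0000
Node 0 (S = 130): V_0 = 1/1.06·[0.7750·5.0631 + 0.2250·0.0000] = 3.7018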